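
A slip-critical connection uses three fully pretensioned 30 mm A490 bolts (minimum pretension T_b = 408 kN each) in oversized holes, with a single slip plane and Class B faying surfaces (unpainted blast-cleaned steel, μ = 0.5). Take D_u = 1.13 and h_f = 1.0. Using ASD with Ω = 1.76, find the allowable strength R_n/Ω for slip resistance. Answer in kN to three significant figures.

R_n = μ · D_u · h_f · T_b · n_s · n_b = 0.5 × 1.13 × 1.0 × 408 × 1 × 3 = 691.6 kN.
Allowable strength R_n/Ω = 691.6 / 1.76 = 393 kN.

393 kN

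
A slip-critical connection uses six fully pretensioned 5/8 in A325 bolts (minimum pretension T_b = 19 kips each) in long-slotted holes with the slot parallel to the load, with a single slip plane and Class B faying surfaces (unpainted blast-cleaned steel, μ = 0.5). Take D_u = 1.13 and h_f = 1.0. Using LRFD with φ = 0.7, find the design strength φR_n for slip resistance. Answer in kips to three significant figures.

R_n = μ · D_u · h_f · T_b · n_s · n_b = 0.5 × 1.13 × 1.0 × 19 × 1 × 6 = 64.41 kips.
Design strength φR_n = 0.7 × 64.41 = 45.1 kips.

45.1 kips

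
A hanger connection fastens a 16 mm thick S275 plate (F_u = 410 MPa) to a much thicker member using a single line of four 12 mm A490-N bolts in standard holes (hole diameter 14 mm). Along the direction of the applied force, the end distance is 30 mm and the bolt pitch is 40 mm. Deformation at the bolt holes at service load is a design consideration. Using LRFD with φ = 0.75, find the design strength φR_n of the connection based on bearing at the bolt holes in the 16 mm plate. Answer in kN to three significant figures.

Per bolt r_n = 1.2 l_c t F_u ≤ 2.4 d t F_u; upper limit = 2.4 × 12 × 16 × 410 / 1000 = 188.9 kN.
Edge bolt: l_c = 30 − 14/2 = 23 mm → 1.2 × 23 × 16 × 410 / 1000 = 181.1 → r_n = 181.1 kN.
Interior bolts: l_c = 40 − 14 = 26 mm → 1.2 × 26 × 16 × 410 / 1000 = 204.7 → r_n = 188.9 kN.
R_n = 1 × 181.1 + 3 × 188.9 = 747.8 kN.
Design strength φR_n = 0.75 × 747.8 = 561 kN.

561 kN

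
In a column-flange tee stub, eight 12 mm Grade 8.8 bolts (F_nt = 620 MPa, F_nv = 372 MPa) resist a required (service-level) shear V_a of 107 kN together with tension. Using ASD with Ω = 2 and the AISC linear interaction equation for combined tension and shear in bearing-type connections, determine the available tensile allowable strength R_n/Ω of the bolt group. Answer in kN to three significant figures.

186 kN

A_b = π·12²/4 = 113.1 mm²; f_rv = 107 × 1000 / (8 × 113.1) = 118.3 MPa.
F'_nt = 1.3 F_nt − (Ω F_nt / F_nv) f_rv = 1.3·620 − (2·620/372)·118.3 = 411.8 MPa, capped at F_nt → F'_nt = 411.8 MPa.
R_n = F'_nt · A_b · n = 411.8 × 113.1 × 8 / 1000 = 372.6 kN.
Allowable strength R_n/Ω = 372.6 / 2 = 186 kN.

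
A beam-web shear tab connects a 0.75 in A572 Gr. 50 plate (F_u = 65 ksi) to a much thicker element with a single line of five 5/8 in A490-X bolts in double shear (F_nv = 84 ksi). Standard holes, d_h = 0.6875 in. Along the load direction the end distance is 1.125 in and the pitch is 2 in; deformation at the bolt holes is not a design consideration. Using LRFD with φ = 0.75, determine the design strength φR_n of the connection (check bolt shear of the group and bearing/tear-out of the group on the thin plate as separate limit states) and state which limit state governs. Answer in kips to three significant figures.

Bolt shear: A_b = π·0.625²/4 = 0.3068 in²; R_n = 84 × 0.3068 × 5 × 2 = 257.7 kips → 0.75 × 257.7 = 193 kips.
Bearing (1.5 l_c t F_u ≤ 3.0 d t F_u): upper limit = 3.0·0.625·0.75·65 = 91.41 kips.
  Edge l_c = 1.125 − 0.6875/2 = 0.7812 → r_n = 57.13 kips; interior l_c = 2 − 0.6875 = 1.312 → r_n = 91.41 kips.
  R_n,bearing = 1·57.13 + 4·91.41 = 422.8 kips → 0.75 × 422.8 = 317 kips.
Bolt shear governs: 193 kips.

193 kips (bolt shear governs)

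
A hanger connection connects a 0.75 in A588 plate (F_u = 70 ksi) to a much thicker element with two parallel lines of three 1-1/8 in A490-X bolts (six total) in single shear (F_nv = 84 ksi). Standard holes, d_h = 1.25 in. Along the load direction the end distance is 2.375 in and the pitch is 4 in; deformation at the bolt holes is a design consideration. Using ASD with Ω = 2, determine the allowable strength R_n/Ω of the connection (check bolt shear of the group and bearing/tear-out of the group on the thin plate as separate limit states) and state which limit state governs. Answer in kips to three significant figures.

250 kips (bolt shear governs)

Bolt shear: A_b = π·1.125²/4 = 0.994 in²; R_n = 84 × 0.994 × 6 × 1 = 501 kips → 501 / 2 = 250 kips.
Bearing (1.2 l_c t F_u ≤ 2.4 d t F_u): upper limit = 2.4·1.125·0.75·70 = 141.8 kips.
  Edge l_c = 2.375 − 1.25/2 = 1.75 → r_n = 110.3 kips; interior l_c = 4 − 1.25 = 2.75 → r_n = 141.8 kips.
  R_n,bearing = 2·110.3 + 4·141.8 = 787.5 kips → 787.5 / 2 = 394 kips.
Bolt shear governs: 250 kips.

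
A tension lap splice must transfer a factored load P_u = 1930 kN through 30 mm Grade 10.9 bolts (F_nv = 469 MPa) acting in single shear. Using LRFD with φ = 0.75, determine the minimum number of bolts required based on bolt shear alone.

A_b = π·30²/4 = 706.9 mm².
Per-bolt design strength φR_n = 0.75 × 469 × 706.9 × 1 / 1000 = 248.6 kN.
n ≥ 1930 / 248.6 = 7.762 → use 8 bolts.

8 bolts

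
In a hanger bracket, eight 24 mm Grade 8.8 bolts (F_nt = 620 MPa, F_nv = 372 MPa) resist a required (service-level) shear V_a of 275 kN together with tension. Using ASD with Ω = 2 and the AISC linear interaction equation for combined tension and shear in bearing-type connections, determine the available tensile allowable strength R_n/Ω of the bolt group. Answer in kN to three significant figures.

A_b = π·24²/4 = 452.4 mm²; f_rv = 275 × 1000 / (8 × 452.4) = 75.99 MPa.
F'_nt = 1.3 F_nt − (Ω F_nt / F_nv) f_rv = 1.3·620 − (2·620/372)·75.99 = 552.7 MPa, capped at F_nt → F'_nt = 552.7 MPa.
R_n = F'_nt · A_b · n = 552.7 × 452.4 × 8 / 1000 = 2000 kN.
Allowable strength R_n/Ω = 2000 / 2 = 1000 kN.

1000 kN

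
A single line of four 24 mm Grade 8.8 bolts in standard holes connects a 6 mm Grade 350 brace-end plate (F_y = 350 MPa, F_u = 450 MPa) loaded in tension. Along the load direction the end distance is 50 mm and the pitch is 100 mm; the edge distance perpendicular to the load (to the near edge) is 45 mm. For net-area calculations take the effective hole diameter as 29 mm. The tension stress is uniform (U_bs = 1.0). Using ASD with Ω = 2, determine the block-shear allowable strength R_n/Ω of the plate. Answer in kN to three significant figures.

242 kN

Shear plane L_v = 50 + 3·100 = 350 mm; A_gv = 350 × 6 = 2100 mm².
A_nv = (350 − 3.5·29) × 6 = 1491 mm².
A_nt = (45 − 0.5·29) × 6 = 183 mm².
0.6 F_u A_nv = 402.6 kN; 0.6 F_y A_gv = 441 kN → shear rupture governs the shear term.
R_n = 402.6 + 1.0 × 450 × 183 / 1000 = 484.9 kN.
Allowable strength R_n/Ω = 484.9 / 2 = 242 kN.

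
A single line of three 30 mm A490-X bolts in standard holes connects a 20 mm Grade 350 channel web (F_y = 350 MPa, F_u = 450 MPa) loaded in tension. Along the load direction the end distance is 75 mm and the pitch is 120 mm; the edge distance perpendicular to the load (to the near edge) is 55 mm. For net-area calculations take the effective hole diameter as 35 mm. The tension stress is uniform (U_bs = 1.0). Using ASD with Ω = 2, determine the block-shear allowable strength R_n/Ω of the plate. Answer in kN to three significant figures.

Shear plane L_v = 75 + 2·120 = 315 mm; A_gv = 315 × 20 = 6300 mm².
A_nv = (315 − 2.5·35) × 20 = 4550 mm².
A_nt = (55 − 0.5·35) × 20 = 750 mm².
0.6 F_u A_nv = 1228 kN; 0.6 F_y A_gv = 1323 kN → shear rupture governs the shear term.
R_n = 1228 + 1.0 × 450 × 750 / 1000 = 1566 kN.
Allowable strength R_n/Ω = 1566 / 2 = 783 kN.

783 kN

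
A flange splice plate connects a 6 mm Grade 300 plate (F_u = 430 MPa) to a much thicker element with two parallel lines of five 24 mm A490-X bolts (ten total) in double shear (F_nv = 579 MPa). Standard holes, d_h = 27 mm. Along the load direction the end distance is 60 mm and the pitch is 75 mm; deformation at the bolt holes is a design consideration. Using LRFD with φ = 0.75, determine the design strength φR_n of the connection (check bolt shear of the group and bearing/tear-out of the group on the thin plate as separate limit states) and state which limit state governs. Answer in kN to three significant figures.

Bolt shear: A_b = π·24²/4 = 452.4 mm²; R_n = 579 × 452.4 × 10 × 2 / 1000 = 5239 kN → 0.75 × 5239 = 3930 kN.
Bearing (1.2 l_c t F_u ≤ 2.4 d t F_u): upper limit = 2.4·24·6·430 / 1000 = 148.6 kN.
  Edge l_c = 60 − 27/2 = 46.5 → r_n = 144 kN; interior l_c = 75 − 27 = 48 → r_n = 148.6 kN.
  R_n,bearing = 2·144 + 8·148.6 = 1477 kN → 0.75 × 1477 = 1110 kN.
Bearing governs: 1110 kN.

1110 kN (bearing governs)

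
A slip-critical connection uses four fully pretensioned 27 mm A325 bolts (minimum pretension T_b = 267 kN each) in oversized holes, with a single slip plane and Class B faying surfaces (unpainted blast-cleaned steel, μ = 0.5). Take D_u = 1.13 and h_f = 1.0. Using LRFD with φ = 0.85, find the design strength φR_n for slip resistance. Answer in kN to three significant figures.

513 kN

R_n = μ · D_u · h_f · T_b · n_s · n_b = 0.5 × 1.13 × 1.0 × 267 × 1 × 4 = 603.4 kN.
Design strength φR_n = 0.85 × 603.4 = 513 kN.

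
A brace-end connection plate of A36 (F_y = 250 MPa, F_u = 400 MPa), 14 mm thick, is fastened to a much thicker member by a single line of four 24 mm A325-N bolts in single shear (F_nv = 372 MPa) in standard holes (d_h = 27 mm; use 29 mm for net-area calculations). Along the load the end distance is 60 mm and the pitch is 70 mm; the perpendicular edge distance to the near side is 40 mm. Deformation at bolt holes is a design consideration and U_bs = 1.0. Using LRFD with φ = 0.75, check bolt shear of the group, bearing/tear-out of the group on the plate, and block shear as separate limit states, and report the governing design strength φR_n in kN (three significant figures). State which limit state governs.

Bolt shear: A_b = π·24²/4 = 452.4 mm²; R_n = 372 × 452.4 × 4 × 1 / 1000 = 673.2 kN → 0.75 × 673.2 = 505 kN.
Bearing: edge l_c = 46.5, r_n = 312.5 kN; interior l_c = 43, r_n = 289 kN; R_n = 312.5 + 3·289 = 1179 kN → 885 kN.
Block shear: A_gv = 3780, A_nv = 2359, A_nt = 357 mm²; R_n = min(0.6F_uA_nv, 0.6F_yA_gv) + U_bs·F_u·A_nt = 709 kN → 532 kN.
Bolt shear governs: 505 kN.

505 kN (bolt shear governs)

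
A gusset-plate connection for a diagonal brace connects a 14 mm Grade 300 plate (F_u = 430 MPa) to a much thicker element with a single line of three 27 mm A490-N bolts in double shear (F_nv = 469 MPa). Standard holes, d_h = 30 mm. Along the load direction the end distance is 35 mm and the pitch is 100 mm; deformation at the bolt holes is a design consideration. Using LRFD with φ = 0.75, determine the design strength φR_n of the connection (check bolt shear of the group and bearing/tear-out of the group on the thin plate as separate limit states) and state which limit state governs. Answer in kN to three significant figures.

Bolt shear: A_b = π·27²/4 = 572.6 mm²; R_n = 469 × 572.6 × 3 × 2 / 1000 = 1611 kN → 0.75 × 1611 = 1210 kN.
Bearing (1.2 l_c t F_u ≤ 2.4 d t F_u): upper limit = 2.4·27·14·430 / 1000 = 390.1 kN.
  Edge l_c = 35 − 30/2 = 20 → r_n = 144.5 kN; interior l_c = 100 − 30 = 70 → r_n = 390.1 kN.
  R_n,bearing = 1·144.5 + 2·390.1 = 924.7 kN → 0.75 × 924.7 = 694 kN.
Bearing governs: 694 kN.

694 kN (bearing governs)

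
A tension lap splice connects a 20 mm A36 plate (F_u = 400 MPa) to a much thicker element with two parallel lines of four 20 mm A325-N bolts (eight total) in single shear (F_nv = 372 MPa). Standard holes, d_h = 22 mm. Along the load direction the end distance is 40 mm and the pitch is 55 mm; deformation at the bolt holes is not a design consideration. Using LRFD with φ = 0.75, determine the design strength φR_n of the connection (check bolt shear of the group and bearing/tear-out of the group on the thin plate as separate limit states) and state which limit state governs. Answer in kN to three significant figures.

701 kN (bolt shear governs)

Bolt shear: A_b = π·20²/4 = 314.2 mm²; R_n = 372 × 314.2 × 8 × 1 / 1000 = 934.9 kN → 0.75 × 934.9 = 701 kN.
Bearing (1.5 l_c t F_u ≤ 3.0 d t F_u): upper limit = 3.0·20·20·400 / 1000 = 480 kN.
  Edge l_c = 40 − 22/2 = 29 → r_n = 348 kN; interior l_c = 55 − 22 = 33 → r_n = 396 kN.
  R_n,bearing = 2·348 + 6·396 = 3072 kN → 0.75 × 3072 = 2300 kN.
Bolt shear governs: 701 kN.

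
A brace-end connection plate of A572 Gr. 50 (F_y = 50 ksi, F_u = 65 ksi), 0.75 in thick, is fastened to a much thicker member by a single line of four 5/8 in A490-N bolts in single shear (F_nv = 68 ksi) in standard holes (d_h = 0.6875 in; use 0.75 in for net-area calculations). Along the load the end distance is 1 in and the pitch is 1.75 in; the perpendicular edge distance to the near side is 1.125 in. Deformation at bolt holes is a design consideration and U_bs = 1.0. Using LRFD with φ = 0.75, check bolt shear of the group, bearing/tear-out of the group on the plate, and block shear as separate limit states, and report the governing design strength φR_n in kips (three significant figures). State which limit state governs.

Bolt shear: A_b = π·0.625²/4 = 0.3068 in²; R_n = 68 × 0.3068 × 4 × 1 = 83.45 kips → 0.75 × 83.45 = 62.6 kips.
Bearing: edge l_c = 0.6562, r_n = 38.39 kips; interior l_c = 1.062, r_n = 62.16 kips; R_n = 38.39 + 3·62.16 = 224.9 kips → 169 kips.
Block shear: A_gv = 4.688, A_nv = 2.719, A_nt = 0.5625 in²; R_n = min(0.6F_uA_nv, 0.6F_yA_gv) + U_bs·F_u·A_nt = 142.6 kips → 107 kips.
Bolt shear governs: 62.6 kips.

62.6 kips (bolt shear governs)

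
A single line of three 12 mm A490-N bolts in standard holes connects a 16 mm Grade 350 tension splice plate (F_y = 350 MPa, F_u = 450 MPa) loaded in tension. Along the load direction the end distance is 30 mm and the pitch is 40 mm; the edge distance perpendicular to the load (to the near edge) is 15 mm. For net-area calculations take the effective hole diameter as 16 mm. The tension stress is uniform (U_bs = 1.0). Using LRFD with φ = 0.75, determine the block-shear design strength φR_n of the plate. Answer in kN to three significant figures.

Shear plane L_v = 30 + 2·40 = 110 mm; A_gv = 110 × 16 = 1760 mm².
A_nv = (110 − 2.5·16) × 16 = 1120 mm².
A_nt = (15 − 0.5·16) × 16 = 112 mm².
0.6 F_u A_nv = 302.4 kN; 0.6 F_y A_gv = 369.6 kN → shear rupture governs the shear term.
R_n = 302.4 + 1.0 × 450 × 112 / 1000 = 352.8 kN.
Design strength φR_n = 0.75 × 352.8 = 265 kN.

265 kN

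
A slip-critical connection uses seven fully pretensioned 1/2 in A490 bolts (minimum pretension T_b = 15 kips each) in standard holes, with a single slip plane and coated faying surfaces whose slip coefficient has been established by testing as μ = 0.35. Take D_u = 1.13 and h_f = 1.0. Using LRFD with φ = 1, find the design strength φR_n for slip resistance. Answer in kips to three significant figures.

R_n = μ · D_u · h_f · T_b · n_s · n_b = 0.35 × 1.13 × 1.0 × 15 × 1 × 7 = 41.53 kips.
Design strength φR_n = 1 × 41.53 = 41.5 kips.

41.5 kips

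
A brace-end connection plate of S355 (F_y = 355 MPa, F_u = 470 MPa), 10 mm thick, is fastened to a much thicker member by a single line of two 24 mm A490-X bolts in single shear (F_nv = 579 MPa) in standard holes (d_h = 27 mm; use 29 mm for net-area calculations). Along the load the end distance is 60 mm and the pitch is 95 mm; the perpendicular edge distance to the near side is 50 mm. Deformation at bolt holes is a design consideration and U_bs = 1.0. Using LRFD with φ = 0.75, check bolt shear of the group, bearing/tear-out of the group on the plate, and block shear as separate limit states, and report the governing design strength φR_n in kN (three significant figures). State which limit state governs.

361 kN (block shear governs)

Bolt shear: A_b = π·24²/4 = 452.4 mm²; R_n = 579 × 452.4 × 2 × 1 / 1000 = 523.9 kN → 0.75 × 523.9 = 393 kN.
Bearing: edge l_c = 46.5, r_n = 262.3 kN; interior l_c = 68, r_n = 270.7 kN; R_n = 262.3 + 1·270.7 = 533 kN → 400 kN.
Block shear: A_gv = 1550, A_nv = 1115, A_nt = 355 mm²; R_n = min(0.6F_uA_nv, 0.6F_yA_gv) + U_bs·F_u·A_nt = 481.3 kN → 361 kN.
Block shear governs: 361 kN.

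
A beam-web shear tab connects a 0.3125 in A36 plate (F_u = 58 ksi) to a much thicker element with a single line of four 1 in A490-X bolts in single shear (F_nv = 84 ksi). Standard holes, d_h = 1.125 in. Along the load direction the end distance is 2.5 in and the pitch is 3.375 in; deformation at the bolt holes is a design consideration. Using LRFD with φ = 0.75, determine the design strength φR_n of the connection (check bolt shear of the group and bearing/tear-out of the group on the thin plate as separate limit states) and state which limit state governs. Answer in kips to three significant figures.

Bolt shear: A_b = π·1²/4 = 0.7854 in²; R_n = 84 × 0.7854 × 4 × 1 = 263.9 kips → 0.75 × 263.9 = 198 kips.
Bearing (1.2 l_c t F_u ≤ 2.4 d t F_u): upper limit = 2.4·1·0.3125·58 = 43.5 kips.
  Edge l_c = 2.5 − 1.125/2 = 1.938 → r_n = 42.14 kips; interior l_c = 3.375 − 1.125 = 2.25 → r_n = 43.5 kips.
  R_n,bearing = 1·42.14 + 3·43.5 = 172.6 kips → 0.75 × 172.6 = 129 kips.
Bearing governs: 129 kips.

129 kips (bearing governs)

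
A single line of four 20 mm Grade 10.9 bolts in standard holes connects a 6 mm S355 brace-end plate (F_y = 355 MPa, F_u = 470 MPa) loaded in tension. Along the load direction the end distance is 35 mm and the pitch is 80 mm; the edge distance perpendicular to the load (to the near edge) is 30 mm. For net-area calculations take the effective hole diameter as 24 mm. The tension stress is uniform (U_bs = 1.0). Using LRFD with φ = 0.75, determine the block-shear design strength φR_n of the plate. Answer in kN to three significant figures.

Shear plane L_v = 35 + 3·80 = 275 mm; A_gv = 275 × 6 = 1650 mm².
A_nv = (275 − 3.5·24) × 6 = 1146 mm².
A_nt = (30 − 0.5·24) × 6 = 108 mm².
0.6 F_u A_nv = 323.2 kN; 0.6 F_y A_gv = 351.4 kN → shear rupture governs the shear term.
R_n = 323.2 + 1.0 × 470 × 108 / 1000 = 373.9 kN.
Design strength φR_n = 0.75 × 373.9 = 280 kN.

280 kN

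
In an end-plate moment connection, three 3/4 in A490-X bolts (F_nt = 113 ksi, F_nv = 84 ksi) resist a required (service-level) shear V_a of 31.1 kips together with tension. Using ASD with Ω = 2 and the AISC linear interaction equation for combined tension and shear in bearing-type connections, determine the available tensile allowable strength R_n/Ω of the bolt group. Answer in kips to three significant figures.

A_b = π·0.75²/4 = 0.4418 in²; f_rv = 31.1 / (3 × 0.4418) = 23.47 ksi.
F'_nt = 1.3 F_nt − (Ω F_nt / F_nv) f_rv = 1.3·113 − (2·113/84)·23.47 = 83.77 ksi, capped at F_nt → F'_nt = 83.77 ksi.
R_n = F'_nt · A_b · n = 83.77 × 0.4418 × 3 = 111 kips.
Allowable strength R_n/Ω = 111 / 2 = 55.5 kips.

55.5 kips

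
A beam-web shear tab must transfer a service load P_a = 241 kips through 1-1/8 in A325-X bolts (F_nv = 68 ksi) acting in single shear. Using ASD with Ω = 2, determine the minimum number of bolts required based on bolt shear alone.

A_b = π·1.125²/4 = 0.994 in².
Per-bolt allowable strength R_n/Ω = 68 × 0.994 × 1 / 2 = 33.8 kips.
n ≥ 241 / 33.8 = 7.131 → use 8 bolts.

8 bolts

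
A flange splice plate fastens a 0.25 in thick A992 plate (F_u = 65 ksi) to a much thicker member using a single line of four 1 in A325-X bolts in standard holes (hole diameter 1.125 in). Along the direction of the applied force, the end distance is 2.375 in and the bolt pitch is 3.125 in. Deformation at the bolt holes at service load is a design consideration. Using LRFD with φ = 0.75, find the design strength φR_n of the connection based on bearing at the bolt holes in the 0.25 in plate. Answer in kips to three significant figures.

Per bolt r_n = 1.2 l_c t F_u ≤ 2.4 d t F_u; upper limit = 2.4 × 1 × 0.25 × 65 = 39 kips.
Edge bolt: l_c = 2.375 − 1.125/2 = 1.812 in → 1.2 × 1.812 × 0.25 × 65 = 35.34 → r_n = 35.34 kips.
Interior bolts: l_c = 3.125 − 1.125 = 2 in → 1.2 × 2 × 0.25 × 65 = 39 → r_n = 39 kips.
R_n = 1 × 35.34 + 3 × 39 = 152.3 kips.
Design strength φR_n = 0.75 × 152.3 = 114 kips.

114 kips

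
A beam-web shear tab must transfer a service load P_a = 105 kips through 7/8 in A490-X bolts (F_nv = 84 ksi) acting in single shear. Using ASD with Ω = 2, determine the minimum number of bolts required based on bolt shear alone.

A_b = π·0.875²/4 = 0.6013 in².
Per-bolt allowable strength R_n/Ω = 84 × 0.6013 × 1 / 2 = 25.26 kips.
n ≥ 105 / 25.26 = 4.158 → use 5 bolts.

5 bolts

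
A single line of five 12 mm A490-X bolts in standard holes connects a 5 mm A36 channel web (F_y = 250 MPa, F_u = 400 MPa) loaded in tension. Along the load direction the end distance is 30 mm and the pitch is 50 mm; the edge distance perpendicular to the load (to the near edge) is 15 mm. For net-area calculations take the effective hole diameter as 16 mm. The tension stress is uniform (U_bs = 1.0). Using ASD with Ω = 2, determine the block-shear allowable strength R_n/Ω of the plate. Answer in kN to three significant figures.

93.2 kN

Shear plane L_v = 30 + 4·50 = 230 mm; A_gv = 230 × 5 = 1150 mm².
A_nv = (230 − 4.5·16) × 5 = 790 mm².
A_nt = (15 − 0.5·16) × 5 = 35 mm².
0.6 F_u A_nv = 189.6 kN; 0.6 F_y A_gv = 172.5 kN → shear yielding governs the shear term.
R_n = 172.5 + 1.0 × 400 × 35 / 1000 = 186.5 kN.
Allowable strength R_n/Ω = 186.5 / 2 = 93.2 kN.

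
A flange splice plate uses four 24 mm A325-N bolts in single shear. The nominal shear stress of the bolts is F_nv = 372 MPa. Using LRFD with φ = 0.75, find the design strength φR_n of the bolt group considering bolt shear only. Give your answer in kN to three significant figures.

A_b = π × 24² / 4 = 452.4 mm².
R_n = F_nv · A_b · n · n_s = 372 × 452.4 × 4 × 1 / 1000 = 673.2 kN.
Design strength φR_n = 0.75 × 673.2 = 505 kN.

505 kN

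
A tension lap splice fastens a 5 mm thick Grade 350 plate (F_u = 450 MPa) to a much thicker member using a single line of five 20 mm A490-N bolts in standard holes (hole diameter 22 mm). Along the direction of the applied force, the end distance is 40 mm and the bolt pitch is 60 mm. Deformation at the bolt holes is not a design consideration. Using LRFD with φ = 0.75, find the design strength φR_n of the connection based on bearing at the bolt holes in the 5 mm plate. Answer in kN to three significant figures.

Per bolt r_n = 1.5 l_c t F_u ≤ 3.0 d t F_u; upper limit = 3.0 × 20 × 5 × 450 / 1000 = 135 kN.
Edge bolt: l_c = 40 − 22/2 = 29 mm → 1.5 × 29 × 5 × 450 / 1000 = 97.88 → r_n = 97.88 kN.
Interior bolts: l_c = 60 − 22 = 38 mm → 1.5 × 38 × 5 × 450 / 1000 = 128.2 → r_n = 128.2 kN.
R_n = 1 × 97.88 + 4 × 128.2 = 610.9 kN.
Design strength φR_n = 0.75 × 610.9 = 458 kN.

458 kN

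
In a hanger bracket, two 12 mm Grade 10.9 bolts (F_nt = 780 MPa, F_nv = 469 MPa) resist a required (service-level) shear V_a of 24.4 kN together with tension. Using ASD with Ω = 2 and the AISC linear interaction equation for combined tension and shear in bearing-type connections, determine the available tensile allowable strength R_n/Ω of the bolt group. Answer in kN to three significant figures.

74.1 kN

A_b = π·12²/4 = 113.1 mm²; f_rv = 24.4 × 1000 / (2 × 113.1) = 107.9 MPa.
F'_nt = 1.3 F_nt − (Ω F_nt / F_nv) f_rv = 1.3·780 − (2·780/469)·107.9 = 655.2 MPa, capped at F_nt → F'_nt = 655.2 MPa.
R_n = F'_nt · A_b · n = 655.2 × 113.1 × 2 / 1000 = 148.2 kN.
Allowable strength R_n/Ω = 148.2 / 2 = 74.1 kN.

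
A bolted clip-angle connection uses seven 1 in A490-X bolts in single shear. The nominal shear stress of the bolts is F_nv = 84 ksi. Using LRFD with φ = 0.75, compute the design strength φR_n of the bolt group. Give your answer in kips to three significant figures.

A_b = π × 1² / 4 = 0.7854 in².
R_n = F_nv · A_b · n · n_s = 84 × 0.7854 × 7 × 1 = 461.8 kips.
Design strength φR_n = 0.75 × 461.8 = 346 kips.

346 kips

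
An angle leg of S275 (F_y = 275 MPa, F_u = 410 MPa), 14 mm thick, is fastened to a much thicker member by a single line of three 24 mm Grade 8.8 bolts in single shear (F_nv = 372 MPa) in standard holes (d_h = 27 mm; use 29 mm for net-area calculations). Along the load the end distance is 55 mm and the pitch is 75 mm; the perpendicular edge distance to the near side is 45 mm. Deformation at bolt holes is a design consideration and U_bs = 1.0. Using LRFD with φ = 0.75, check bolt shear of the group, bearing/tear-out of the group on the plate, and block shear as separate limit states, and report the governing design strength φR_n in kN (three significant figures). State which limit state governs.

Bolt shear: A_b = π·24²/4 = 452.4 mm²; R_n = 372 × 452.4 × 3 × 1 / 1000 = 504.9 kN → 0.75 × 504.9 = 379 kN.
Bearing: edge l_c = 41.5, r_n = 285.9 kN; interior l_c = 48, r_n = 330.6 kN; R_n = 285.9 + 2·330.6 = 947.1 kN → 710 kN.
Block shear: A_gv = 2870, A_nv = 1855, A_nt = 427 mm²; R_n = min(0.6F_uA_nv, 0.6F_yA_gv) + U_bs·F_u·A_nt = 631.4 kN → 474 kN.
Bolt shear governs: 379 kN.

379 kN (bolt shear governs)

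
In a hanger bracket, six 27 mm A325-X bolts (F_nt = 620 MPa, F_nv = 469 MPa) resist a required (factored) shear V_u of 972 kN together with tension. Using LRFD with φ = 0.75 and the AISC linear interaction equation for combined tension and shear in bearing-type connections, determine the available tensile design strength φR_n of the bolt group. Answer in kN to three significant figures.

A_b = π·27²/4 = 572.6 mm²; f_rv = 972 × 1000 / (6 × 572.6) = 282.9 MPa.
F'_nt = 1.3 F_nt − (F_nt / φF_nv) f_rv = 1.3·620 − (620/(0.75·469))·282.9 = 307.3 MPa, capped at F_nt → F'_nt = 307.3 MPa.
R_n = F'_nt · A_b · n = 307.3 × 572.6 × 6 / 1000 = 1056 kN.
Design strength φR_n = 0.75 × 1056 = 792 kN.

792 kN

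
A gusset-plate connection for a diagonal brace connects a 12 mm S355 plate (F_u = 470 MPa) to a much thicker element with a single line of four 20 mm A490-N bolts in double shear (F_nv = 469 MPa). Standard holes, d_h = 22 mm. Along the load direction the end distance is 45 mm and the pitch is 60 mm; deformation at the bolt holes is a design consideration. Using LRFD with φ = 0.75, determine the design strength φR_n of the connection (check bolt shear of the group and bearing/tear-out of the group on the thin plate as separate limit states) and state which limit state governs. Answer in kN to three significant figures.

Bolt shear: A_b = π·20²/4 = 314.2 mm²; R_n = 469 × 314.2 × 4 × 2 / 1000 = 1179 kN → 0.75 × 1179 = 884 kN.
Bearing (1.2 l_c t F_u ≤ 2.4 d t F_u): upper limit = 2.4·20·12·470 / 1000 = 270.7 kN.
  Edge l_c = 45 − 22/2 = 34 → r_n = 230.1 kN; interior l_c = 60 − 22 = 38 → r_n = 257.2 kN.
  R_n,bearing = 1·230.1 + 3·257.2 = 1002 kN → 0.75 × 1002 = 751 kN.
Bearing governs: 751 kN.

751 kN (bearing governs)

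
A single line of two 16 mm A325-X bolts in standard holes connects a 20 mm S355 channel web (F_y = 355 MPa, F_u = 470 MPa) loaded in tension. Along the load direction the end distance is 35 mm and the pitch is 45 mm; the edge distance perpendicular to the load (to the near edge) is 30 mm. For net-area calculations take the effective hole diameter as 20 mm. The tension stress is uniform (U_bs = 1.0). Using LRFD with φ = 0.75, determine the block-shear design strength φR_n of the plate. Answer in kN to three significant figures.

352 kN

Shear plane L_v = 35 + 1·45 = 80 mm; A_gv = 80 × 20 = 1600 mm².
A_nv = (80 − 1.5·20) × 20 = 1000 mm².
A_nt = (30 − 0.5·20) × 20 = 400 mm².
0.6 F_u A_nv = 282 kN; 0.6 F_y A_gv = 340.8 kN → shear rupture governs the shear term.
R_n = 282 + 1.0 × 470 × 400 / 1000 = 470 kN.
Design strength φR_n = 0.75 × 470 = 352 kN.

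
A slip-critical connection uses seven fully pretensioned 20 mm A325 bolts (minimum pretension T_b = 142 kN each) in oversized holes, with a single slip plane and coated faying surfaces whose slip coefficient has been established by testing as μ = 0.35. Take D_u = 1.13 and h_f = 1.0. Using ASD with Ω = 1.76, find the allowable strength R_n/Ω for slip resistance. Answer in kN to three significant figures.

223 kN

R_n = μ · D_u · h_f · T_b · n_s · n_b = 0.35 × 1.13 × 1.0 × 142 × 1 × 7 = 393.1 kN.
Allowable strength R_n/Ω = 393.1 / 1.76 = 223 kN.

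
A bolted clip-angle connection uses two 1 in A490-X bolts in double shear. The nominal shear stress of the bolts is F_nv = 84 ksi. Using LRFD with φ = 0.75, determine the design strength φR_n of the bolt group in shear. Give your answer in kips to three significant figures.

A_b = π × 1² / 4 = 0.7854 in².
R_n = F_nv · A_b · n · n_s = 84 × 0.7854 × 2 × 2 = 263.9 kips.
Design strength φR_n = 0.75 × 263.9 = 198 kips.

198 kips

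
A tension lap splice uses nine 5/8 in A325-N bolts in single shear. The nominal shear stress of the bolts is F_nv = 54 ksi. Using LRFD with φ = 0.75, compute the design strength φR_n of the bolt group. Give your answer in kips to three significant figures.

112 kips

A_b = π × 0.625² / 4 = 0.3068 in².
R_n = F_nv · A_b · n · n_s = 54 × 0.3068 × 9 × 1 = 149.1 kips.
Design strength φR_n = 0.75 × 149.1 = 112 kips.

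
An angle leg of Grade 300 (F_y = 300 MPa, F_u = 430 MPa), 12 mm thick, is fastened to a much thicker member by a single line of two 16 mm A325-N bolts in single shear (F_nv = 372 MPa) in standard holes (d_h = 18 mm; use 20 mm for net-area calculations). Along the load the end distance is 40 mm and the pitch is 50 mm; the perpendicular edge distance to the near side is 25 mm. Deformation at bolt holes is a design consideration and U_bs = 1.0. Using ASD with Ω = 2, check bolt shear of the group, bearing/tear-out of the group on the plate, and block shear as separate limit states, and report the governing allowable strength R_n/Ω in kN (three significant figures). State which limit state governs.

74.8 kN (bolt shear governs)

Bolt shear: A_b = π·16²/4 = 201.1 mm²; R_n = 372 × 201.1 × 2 × 1 / 1000 = 149.6 kN → 149.6 / 2 = 74.8 kN.
Bearing: edge l_c = 31, r_n = 192 kN; interior l_c = 32, r_n = 198.1 kN; R_n = 192 + 1·198.1 = 390.1 kN → 195 kN.
Block shear: A_gv = 1080, A_nv = 720, A_nt = 180 mm²; R_n = min(0.6F_uA_nv, 0.6F_yA_gv) + U_bs·F_u·A_nt = 263.2 kN → 132 kN.
Bolt shear governs: 74.8 kN.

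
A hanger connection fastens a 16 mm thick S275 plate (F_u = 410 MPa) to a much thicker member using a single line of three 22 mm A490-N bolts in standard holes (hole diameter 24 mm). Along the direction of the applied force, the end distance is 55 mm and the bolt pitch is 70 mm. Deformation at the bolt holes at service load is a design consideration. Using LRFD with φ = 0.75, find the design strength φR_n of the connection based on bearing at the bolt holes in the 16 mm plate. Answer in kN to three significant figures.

Per bolt r_n = 1.2 l_c t F_u ≤ 2.4 d t F_u; upper limit = 2.4 × 22 × 16 × 410 / 1000 = 346.4 kN.
Edge bolt: l_c = 55 − 24/2 = 43 mm → 1.2 × 43 × 16 × 410 / 1000 = 338.5 → r_n = 338.5 kN.
Interior bolts: l_c = 70 − 24 = 46 mm → 1.2 × 46 × 16 × 410 / 1000 = 362.1 → r_n = 346.4 kN.
R_n = 1 × 338.5 + 2 × 346.4 = 1031 kN.
Design strength φR_n = 0.75 × 1031 = 773 kN.

773 kN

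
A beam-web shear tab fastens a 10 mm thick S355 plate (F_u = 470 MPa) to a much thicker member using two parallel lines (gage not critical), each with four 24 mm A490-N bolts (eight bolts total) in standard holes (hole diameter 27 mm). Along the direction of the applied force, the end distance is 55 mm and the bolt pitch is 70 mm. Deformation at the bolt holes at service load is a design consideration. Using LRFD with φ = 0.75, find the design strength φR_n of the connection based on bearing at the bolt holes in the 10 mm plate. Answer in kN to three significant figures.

Per bolt r_n = 1.2 l_c t F_u ≤ 2.4 d t F_u; upper limit = 2.4 × 24 × 10 × 470 / 1000 = 270.7 kN.
Edge bolt: l_c = 55 − 27/2 = 41.5 mm → 1.2 × 41.5 × 10 × 470 / 1000 = 234.1 → r_n = 234.1 kN.
Interior bolts: l_c = 70 − 27 = 43 mm → 1.2 × 43 × 10 × 470 / 1000 = 242.5 → r_n = 242.5 kN.
R_n = 2 × 234.1 + 6 × 242.5 = 1923 kN.
Design strength φR_n = 0.75 × 1923 = 1440 kN.

1440 kN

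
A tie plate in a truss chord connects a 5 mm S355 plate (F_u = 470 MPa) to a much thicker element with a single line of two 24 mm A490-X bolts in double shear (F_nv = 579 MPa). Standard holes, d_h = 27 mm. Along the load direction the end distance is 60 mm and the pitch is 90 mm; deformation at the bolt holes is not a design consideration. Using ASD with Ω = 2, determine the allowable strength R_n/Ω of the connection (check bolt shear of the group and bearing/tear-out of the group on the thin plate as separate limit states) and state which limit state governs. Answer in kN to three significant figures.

Bolt shear: A_b = π·24²/4 = 452.4 mm²; R_n = 579 × 452.4 × 2 × 2 / 1000 = 1048 kN → 1048 / 2 = 524 kN.
Bearing (1.5 l_c t F_u ≤ 3.0 d t F_u): upper limit = 3.0·24·5·470 / 1000 = 169.2 kN.
  Edge l_c = 60 − 27/2 = 46.5 → r_n = 163.9 kN; interior l_c = 90 − 27 = 63 → r_n = 169.2 kN.
  R_n,bearing = 1·163.9 + 1·169.2 = 333.1 kN → 333.1 / 2 = 167 kN.
Bearing governs: 167 kN.

167 kN (bearing governs)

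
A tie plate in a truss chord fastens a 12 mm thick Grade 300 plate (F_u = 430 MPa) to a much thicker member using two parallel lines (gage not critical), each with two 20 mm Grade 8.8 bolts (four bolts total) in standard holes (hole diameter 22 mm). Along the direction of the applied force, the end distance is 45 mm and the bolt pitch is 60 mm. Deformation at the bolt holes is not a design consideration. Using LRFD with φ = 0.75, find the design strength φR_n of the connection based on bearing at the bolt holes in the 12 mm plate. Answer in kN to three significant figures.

Per bolt r_n = 1.5 l_c t F_u ≤ 3.0 d t F_u; upper limit = 3.0 × 20 × 12 × 430 / 1000 = 309.6 kN.
Edge bolt: l_c = 45 − 22/2 = 34 mm → 1.5 × 34 × 12 × 430 / 1000 = 263.2 → r_n = 263.2 kN.
Interior bolts: l_c = 60 − 22 = 38 mm → 1.5 × 38 × 12 × 430 / 1000 = 294.1 → r_n = 294.1 kN.
R_n = 2 × 263.2 + 2 × 294.1 = 1115 kN.
Design strength φR_n = 0.75 × 1115 = 836 kN.

836 kN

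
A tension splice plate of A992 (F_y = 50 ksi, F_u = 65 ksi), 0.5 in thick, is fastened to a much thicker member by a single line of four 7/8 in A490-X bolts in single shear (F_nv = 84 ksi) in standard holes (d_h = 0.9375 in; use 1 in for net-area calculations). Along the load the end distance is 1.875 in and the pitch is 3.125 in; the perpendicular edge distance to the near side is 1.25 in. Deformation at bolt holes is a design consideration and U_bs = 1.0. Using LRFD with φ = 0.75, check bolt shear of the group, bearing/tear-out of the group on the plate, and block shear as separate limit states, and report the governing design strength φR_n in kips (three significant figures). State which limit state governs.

132 kips (block shear governs)

Bolt shear: A_b = π·0.875²/4 = 0.6013 in²; R_n = 84 × 0.6013 × 4 × 1 = 202 kips → 0.75 × 202 = 152 kips.
Bearing: edge l_c = 1.406, r_n = 54.84 kips; interior l_c = 2.188, r_n = 68.25 kips; R_n = 54.84 + 3·68.25 = 259.6 kips → 195 kips.
Block shear: A_gv = 5.625, A_nv = 3.875, A_nt = 0.375 in²; R_n = min(0.6F_uA_nv, 0.6F_yA_gv) + U_bs·F_u·A_nt = 175.5 kips → 132 kips.
Block shear governs: 132 kips.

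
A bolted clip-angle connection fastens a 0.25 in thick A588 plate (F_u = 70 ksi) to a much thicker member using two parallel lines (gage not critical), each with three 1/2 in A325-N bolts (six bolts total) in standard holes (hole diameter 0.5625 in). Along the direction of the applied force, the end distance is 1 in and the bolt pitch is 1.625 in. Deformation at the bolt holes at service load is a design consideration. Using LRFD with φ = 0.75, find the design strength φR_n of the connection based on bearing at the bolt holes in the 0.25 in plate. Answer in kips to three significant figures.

Per bolt r_n = 1.2 l_c t F_u ≤ 2.4 d t F_u; upper limit = 2.4 × 0.5 × 0.25 × 70 = 21 kips.
Edge bolt: l_c = 1 − 0.5625/2 = 0.7188 in → 1.2 × 0.7188 × 0.25 × 70 = 15.09 → r_n = 15.09 kips.
Interior bolts: l_c = 1.625 − 0.5625 = 1.062 in → 1.2 × 1.062 × 0.25 × 70 = 22.31 → r_n = 21 kips.
R_n = 2 × 15.09 + 4 × 21 = 114.2 kips.
Design strength φR_n = 0.75 × 114.2 = 85.6 kips.

85.6 kips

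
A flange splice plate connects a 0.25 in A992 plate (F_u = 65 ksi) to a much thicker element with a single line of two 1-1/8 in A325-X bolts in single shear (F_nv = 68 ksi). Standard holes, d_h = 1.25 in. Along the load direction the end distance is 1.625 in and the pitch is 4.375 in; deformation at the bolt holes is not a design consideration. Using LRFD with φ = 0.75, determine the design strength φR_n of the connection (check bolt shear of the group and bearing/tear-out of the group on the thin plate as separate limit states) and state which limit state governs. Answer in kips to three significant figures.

Bolt shear: A_b = π·1.125²/4 = 0.994 in²; R_n = 68 × 0.994 × 2 × 1 = 135.2 kips → 0.75 × 135.2 = 101 kips.
Bearing (1.5 l_c t F_u ≤ 3.0 d t F_u): upper limit = 3.0·1.125·0.25·65 = 54.84 kips.
  Edge l_c = 1.625 − 1.25/2 = 1 → r_n = 24.38 kips; interior l_c = 4.375 − 1.25 = 3.125 → r_n = 54.84 kips.
  R_n,bearing = 1·24.38 + 1·54.84 = 79.22 kips → 0.75 × 79.22 = 59.4 kips.
Bearing governs: 59.4 kips.

59.4 kips (bearing governs)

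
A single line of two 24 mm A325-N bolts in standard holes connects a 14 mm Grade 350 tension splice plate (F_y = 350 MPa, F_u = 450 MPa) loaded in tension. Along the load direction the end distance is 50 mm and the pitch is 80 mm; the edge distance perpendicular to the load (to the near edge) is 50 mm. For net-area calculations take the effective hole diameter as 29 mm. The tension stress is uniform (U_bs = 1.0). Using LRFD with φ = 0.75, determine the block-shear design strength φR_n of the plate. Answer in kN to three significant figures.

413 kN

Shear plane L_v = 50 + 1·80 = 130 mm; A_gv = 130 × 14 = 1820 mm².
A_nv = (130 − 1.5·29) × 14 = 1211 mm².
A_nt = (50 − 0.5·29) × 14 = 497 mm².
0.6 F_u A_nv = 327 kN; 0.6 F_y A_gv = 382.2 kN → shear rupture governs the shear term.
R_n = 327 + 1.0 × 450 × 497 / 1000 = 550.6 kN.
Design strength φR_n = 0.75 × 550.6 = 413 kN.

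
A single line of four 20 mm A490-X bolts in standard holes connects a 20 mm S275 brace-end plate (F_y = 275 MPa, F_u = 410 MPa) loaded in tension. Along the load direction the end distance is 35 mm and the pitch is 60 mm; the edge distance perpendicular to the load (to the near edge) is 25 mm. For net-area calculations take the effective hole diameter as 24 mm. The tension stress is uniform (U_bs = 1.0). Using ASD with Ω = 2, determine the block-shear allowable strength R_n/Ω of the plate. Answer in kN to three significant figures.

Shear plane L_v = 35 + 3·60 = 215 mm; A_gv = 215 × 20 = 4300 mm².
A_nv = (215 − 3.5·24) × 20 = 2620 mm².
A_nt = (25 − 0.5·24) × 20 = 260 mm².
0.6 F_u A_nv = 644.5 kN; 0.6 F_y A_gv = 709.5 kN → shear rupture governs the shear term.
R_n = 644.5 + 1.0 × 410 × 260 / 1000 = 751.1 kN.
Allowable strength R_n/Ω = 751.1 / 2 = 376 kN.

376 kN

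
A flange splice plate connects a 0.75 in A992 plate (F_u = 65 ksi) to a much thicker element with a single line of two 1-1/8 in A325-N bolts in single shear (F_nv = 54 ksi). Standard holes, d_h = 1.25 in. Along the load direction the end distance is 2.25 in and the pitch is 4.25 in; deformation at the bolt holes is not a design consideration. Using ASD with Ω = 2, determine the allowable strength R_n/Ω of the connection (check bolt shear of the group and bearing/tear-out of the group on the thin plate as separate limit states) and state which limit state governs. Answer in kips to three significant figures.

53.7 kips (bolt shear governs)

Bolt shear: A_b = π·1.125²/4 = 0.994 in²; R_n = 54 × 0.994 × 2 × 1 = 107.4 kips → 107.4 / 2 = 53.7 kips.
Bearing (1.5 l_c t F_u ≤ 3.0 d t F_u): upper limit = 3.0·1.125·0.75·65 = 164.5 kips.
  Edge l_c = 2.25 − 1.25/2 = 1.625 → r_n = 118.8 kips; interior l_c = 4.25 − 1.25 = 3 → r_n = 164.5 kips.
  R_n,bearing = 1·118.8 + 1·164.5 = 283.4 kips → 283.4 / 2 = 142 kips.
Bolt shear governs: 53.7 kips.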